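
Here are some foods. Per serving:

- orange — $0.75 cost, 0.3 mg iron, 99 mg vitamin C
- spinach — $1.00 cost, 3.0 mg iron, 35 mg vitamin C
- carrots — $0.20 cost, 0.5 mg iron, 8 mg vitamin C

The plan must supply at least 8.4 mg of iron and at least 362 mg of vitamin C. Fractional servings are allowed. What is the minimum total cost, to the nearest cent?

$4.60

With two linear requirements the optimum uses one or two foods; enumerate the corners.
orange only: max(8.4/0.3, 362/99) = 28 servings → $21.00.
spinach only: max(8.4/3.0, 362/35) = 10.34 servings → $10.34.
carrots only: max(8.4/0.5, 362/8) = 45.25 servings → $9.05.
orange + spinach with both tight: 2.764 servings and 2.524 servings → $4.60.
orange + carrots with both tight: 2.416 servings and 15.35 servings → $4.88.
spinach + carrots: intersection lies outside the first quadrant.
So the least-cost plan costs $4.60.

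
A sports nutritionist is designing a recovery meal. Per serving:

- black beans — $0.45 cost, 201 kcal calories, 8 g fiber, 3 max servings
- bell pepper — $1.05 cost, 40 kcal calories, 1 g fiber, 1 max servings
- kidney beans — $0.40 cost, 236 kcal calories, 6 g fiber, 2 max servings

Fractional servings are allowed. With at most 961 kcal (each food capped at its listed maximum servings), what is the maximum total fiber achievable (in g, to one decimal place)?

33.1 g

Fiber per kcal: black beans 0.0398, kidney beans 0.02542, bell pepper 0.025.
Take 3 servings of black beans: uses 603 kcal, +24.0 g fiber (running total 24.0 g).
Take 1.517 servings of kidney beans: uses 358 kcal, +9.1 g fiber (running total 33.1 g).
Filling greedily by fiber-per-kcal is optimal for one linear limit, giving 33.1 g.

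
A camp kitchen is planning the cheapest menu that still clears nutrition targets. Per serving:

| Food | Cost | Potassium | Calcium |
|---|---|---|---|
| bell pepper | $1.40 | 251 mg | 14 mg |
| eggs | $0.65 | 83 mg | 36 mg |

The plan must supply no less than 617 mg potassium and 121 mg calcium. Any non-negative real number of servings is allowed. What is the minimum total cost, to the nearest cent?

Compare the cost at each extreme point of the feasible region.
bell pepper only: max(617/251, 121/14) = 8.643 servings → $12.10.
eggs only: max(617/83, 121/36) = 7.434 servings → $4.83.
bell pepper + eggs with both tight: 1.545 servings and 2.76 servings → $3.96.
The minimum over all feasible corners is $3.96.

$3.96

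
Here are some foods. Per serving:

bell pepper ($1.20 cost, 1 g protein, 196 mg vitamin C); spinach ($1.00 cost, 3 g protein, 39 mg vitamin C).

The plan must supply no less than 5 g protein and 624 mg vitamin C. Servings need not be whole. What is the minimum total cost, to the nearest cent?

$4.31

Compare the cost at each extreme point of the feasible region.
bell pepper only: max(5/1, 624/196) = 5 servings → $6.00.
spinach only: max(5/3, 624/39) = 16 servings → $16.00.
bell pepper + spinach with both tight: 3.055 servings and 0.6485 servings → $4.31.
The minimum over all feasible corners is $4.31.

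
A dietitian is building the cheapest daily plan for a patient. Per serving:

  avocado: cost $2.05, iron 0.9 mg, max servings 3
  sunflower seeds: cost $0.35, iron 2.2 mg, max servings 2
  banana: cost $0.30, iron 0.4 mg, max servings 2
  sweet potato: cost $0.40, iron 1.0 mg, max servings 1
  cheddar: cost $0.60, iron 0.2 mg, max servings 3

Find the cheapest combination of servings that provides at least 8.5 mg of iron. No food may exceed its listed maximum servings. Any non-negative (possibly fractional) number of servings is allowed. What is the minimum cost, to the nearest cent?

$6.94

Cost per mg of iron: sunflower seeds $0.1591, sweet potato $0.4000, banana $0.7500, avocado $2.2778, cheddar $3.0000.
Take 2 servings of sunflower seeds: +4.4 mg iron for $0.70 (total $0.70, still need 4.1 mg).
Take 1 serving of sweet potato: +1.0 mg iron for $0.40 (total $1.10, still need 3.1 mg).
Take 2 servings of banana: +0.8 mg iron for $0.60 (total $1.70, still need 2.3 mg).
Take 2.556 servings of avocado: +2.3 mg iron for $5.24 (total $6.94, still need 0.0 mg).
Greedy by cheapest-per-mg is optimal for a single linear constraint, so the minimum cost is $6.94.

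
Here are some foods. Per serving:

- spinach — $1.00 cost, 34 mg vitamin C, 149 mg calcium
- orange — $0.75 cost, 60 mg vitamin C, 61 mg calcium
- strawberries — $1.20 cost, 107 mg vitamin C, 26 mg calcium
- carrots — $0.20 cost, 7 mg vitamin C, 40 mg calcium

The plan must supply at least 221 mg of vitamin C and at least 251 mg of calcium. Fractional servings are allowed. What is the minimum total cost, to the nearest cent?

An LP optimum is at a vertex; with two nutrient constraints at most two foods are used. Check each candidate.
spinach only: max(221/34, 251/149) = 6.5 servings → $6.50.
orange only: max(221/60, 251/61) = 4.115 servings → $3.09.
strawberries only: max(221/107, 251/26) = 9.654 servings → $11.58.
carrots only: max(221/7, 251/40) = 31.57 servings → $6.31.
spinach + orange with both tight: 0.23 servings and 3.553 servings → $2.89.
spinach + strawberries with both tight: 1.402 servings and 1.62 servings → $3.35.
spinach + carrots: the both-tight solution has a negative serving — not a feasible corner.
orange + strawberries: the both-tight solution has a negative serving — not a feasible corner.
orange + carrots with both tight: 3.59 servings and 0.8003 servings → $2.85.
strawberries + carrots with both tight: 1.728 servings and 5.152 servings → $3.10.
So the least-cost plan costs $2.85.

$2.85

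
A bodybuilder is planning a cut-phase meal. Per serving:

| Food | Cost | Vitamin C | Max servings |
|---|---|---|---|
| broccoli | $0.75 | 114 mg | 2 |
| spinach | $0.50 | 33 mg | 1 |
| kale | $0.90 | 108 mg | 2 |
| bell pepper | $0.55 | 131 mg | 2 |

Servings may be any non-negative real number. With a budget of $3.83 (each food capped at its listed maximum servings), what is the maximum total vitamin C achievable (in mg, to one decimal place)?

Vitamin C per dollar: bell pepper 238.2, broccoli 152, kale 120, spinach 66.
Take 2 servings of bell pepper: spends $1.10, +262.0 mg vitamin C (running total 262.0 mg).
Take 2 servings of broccoli: spends $1.50, +228.0 mg vitamin C (running total 490.0 mg).
Take 1.367 servings of kale: spends $1.23, +147.6 mg vitamin C (running total 637.6 mg).
Greedy by best ratio exhausts the cost allowance optimally: 637.6 mg.

637.6 mg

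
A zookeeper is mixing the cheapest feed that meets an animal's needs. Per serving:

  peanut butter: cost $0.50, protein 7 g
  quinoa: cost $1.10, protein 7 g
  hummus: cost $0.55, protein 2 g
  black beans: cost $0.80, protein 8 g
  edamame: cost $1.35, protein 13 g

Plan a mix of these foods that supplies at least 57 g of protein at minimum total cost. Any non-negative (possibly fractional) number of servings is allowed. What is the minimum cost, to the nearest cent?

Cost per g of protein: peanut butter $0.0714, black beans $0.1000, edamame $0.1038, quinoa $0.1571, hummus $0.2750.
With no serving limits, use only peanut butter: 57 g / 7 g = 8.143 servings × $0.50 = $4.07.

$4.07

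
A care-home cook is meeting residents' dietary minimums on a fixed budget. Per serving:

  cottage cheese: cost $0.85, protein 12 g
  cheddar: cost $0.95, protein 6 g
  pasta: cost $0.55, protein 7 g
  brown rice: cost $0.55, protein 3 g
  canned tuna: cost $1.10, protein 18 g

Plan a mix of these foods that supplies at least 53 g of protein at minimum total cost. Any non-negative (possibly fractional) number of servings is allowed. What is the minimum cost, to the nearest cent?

Cost per g of protein: canned tuna $0.0611, cottage cheese $0.0708, pasta $0.0786, cheddar $0.1583, brown rice $0.1833.
With no serving limits, use only canned tuna: 53 g / 18 g = 2.944 servings × $1.10 = $3.24.

$3.24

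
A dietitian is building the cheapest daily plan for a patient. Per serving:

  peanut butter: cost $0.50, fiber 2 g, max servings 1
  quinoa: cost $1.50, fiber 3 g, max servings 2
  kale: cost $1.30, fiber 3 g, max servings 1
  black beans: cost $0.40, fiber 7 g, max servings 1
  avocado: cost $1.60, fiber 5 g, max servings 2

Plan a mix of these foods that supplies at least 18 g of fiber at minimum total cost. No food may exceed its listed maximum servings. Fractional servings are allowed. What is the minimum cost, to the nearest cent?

$3.78

Cost per g of fiber: black beans $0.0571, peanut butter $0.2500, avocado $0.3200, kale $0.4333, quinoa $0.5000.
Take 1 serving of black beans: +7.0 g fiber for $0.40 (total $0.40, still need 11.0 g).
Take 1 serving of peanut butter: +2.0 g fiber for $0.50 (total $0.90, still need 9.0 g).
Take 1.8 servings of avocado: +9.0 g fiber for $2.88 (total $3.78, still need 0.0 g).
Greedy by cheapest-per-g is optimal for a single linear constraint, so the minimum cost is $3.78.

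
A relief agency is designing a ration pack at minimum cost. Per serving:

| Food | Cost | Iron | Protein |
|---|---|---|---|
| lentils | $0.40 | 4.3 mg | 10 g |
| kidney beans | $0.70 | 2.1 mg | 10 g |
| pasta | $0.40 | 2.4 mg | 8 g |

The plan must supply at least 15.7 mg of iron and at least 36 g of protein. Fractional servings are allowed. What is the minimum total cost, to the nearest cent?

With two linear requirements the optimum uses one or two foods; enumerate the corners.
lentils only: max(15.7/4.3, 36/10) = 3.651 servings → $1.46.
kidney beans only: max(15.7/2.1, 36/10) = 7.476 servings → $5.23.
pasta only: max(15.7/2.4, 36/8) = 6.542 servings → $2.62.
lentils + kidney beans with both targets exact would need a negative amount; discard.
lentils + pasta with both targets exact would need a negative amount; discard.
kidney beans + pasta with both targets exact would need a negative amount; discard.
Cheapest feasible corner: $1.46.

$1.46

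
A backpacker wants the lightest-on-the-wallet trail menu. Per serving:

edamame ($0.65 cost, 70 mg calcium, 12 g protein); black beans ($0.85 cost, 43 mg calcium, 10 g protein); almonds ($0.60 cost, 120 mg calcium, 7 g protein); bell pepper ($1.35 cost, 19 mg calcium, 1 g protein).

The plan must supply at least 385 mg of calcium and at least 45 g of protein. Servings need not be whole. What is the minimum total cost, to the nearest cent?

$2.78

Check every corner: each single food scaled to meet both minima, and each pair solved so both constraints bind.
edamame only: max(385/70, 45/12) = 5.5 servings → $3.58.
black beans only: max(385/43, 45/10) = 8.953 servings → $7.61.
almonds only: max(385/120, 45/7) = 6.429 servings → $3.86.
bell pepper only: max(385/19, 45/1) = 45 servings → $60.75.
edamame + black beans with both targets exact would need a negative amount; discard.
edamame + almonds with both tight: 2.847 servings and 1.547 servings → $2.78.
edamame + bell pepper with both tight: 2.975 servings and 9.304 servings → $14.49.
black beans + almonds with both tight: 3.009 servings and 2.13 servings → $3.84.
black beans + bell pepper with both tight: 3.197 servings and 13.03 servings → $20.30.
almonds + bell pepper: intersection lies outside the first quadrant.
The minimum over all feasible corners is $2.78.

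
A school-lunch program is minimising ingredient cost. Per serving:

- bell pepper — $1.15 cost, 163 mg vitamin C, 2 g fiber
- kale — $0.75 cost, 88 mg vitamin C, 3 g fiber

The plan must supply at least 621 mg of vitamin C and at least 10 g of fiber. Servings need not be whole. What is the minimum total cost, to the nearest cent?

$4.54

An LP optimum is at a vertex; with two nutrient constraints at most two foods are used. Check each candidate.
bell pepper only: max(621/163, 10/2) = 5 servings → $5.75.
kale only: max(621/88, 10/3) = 7.057 servings → $5.29.
bell pepper + kale with both tight: 3.141 servings and 1.24 servings → $4.54.
Cheapest feasible corner: $4.54.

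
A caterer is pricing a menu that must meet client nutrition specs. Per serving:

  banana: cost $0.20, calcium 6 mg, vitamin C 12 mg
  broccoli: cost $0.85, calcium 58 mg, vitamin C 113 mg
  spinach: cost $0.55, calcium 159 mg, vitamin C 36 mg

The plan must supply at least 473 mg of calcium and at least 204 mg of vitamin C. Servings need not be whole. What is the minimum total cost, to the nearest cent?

Two binding constraints pin down two serving amounts, so the optimal mix uses at most two foods. The candidates are each food alone (scaled to the tighter of calcium/vitamin C) and each pair with both constraints tight.
banana only: max(473/6, 204/12) = 78.83 servings → $15.77.
broccoli only: max(473/58, 204/113) = 8.155 servings → $6.93.
spinach only: max(473/159, 204/36) = 5.667 servings → $3.12.
banana + broccoli with both targets exact would need a negative amount; discard.
banana + spinach with both tight: 9.106 servings and 2.631 servings → $3.27.
broccoli + spinach with both tight: 0.9703 servings and 2.621 servings → $2.27.
The minimum over all feasible corners is $2.27.

$2.27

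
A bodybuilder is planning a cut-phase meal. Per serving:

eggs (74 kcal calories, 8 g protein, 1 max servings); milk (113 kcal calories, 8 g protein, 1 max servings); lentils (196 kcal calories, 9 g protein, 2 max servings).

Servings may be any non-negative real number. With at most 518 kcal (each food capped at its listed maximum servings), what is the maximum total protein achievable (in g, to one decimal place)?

Protein per kcal: eggs 0.1081, milk 0.0708, lentils 0.04592.
Take 1 serving of eggs: uses 74 kcal, +8.0 g protein (running total 8.0 g).
Take 1 serving of milk: uses 113 kcal, +8.0 g protein (running total 16.0 g).
Take 1.689 servings of lentils: uses 331 kcal, +15.2 g protein (running total 31.2 g).
Greedy by best ratio exhausts the calories allowance optimally: 31.2 g.

31.2 g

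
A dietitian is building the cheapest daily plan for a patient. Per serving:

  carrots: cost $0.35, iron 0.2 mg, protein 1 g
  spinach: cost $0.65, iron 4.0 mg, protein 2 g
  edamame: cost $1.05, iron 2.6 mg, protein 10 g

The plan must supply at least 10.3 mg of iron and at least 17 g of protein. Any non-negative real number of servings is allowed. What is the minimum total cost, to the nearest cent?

$2.53

An LP optimum is at a vertex; with two nutrient constraints at most two foods are used. Check each candidate.
carrots only: max(10.3/0.2, 17/1) = 51.5 servings → $18.02.
spinach only: max(10.3/4.0, 17/2) = 8.5 servings → $5.53.
edamame only: max(10.3/2.6, 17/10) = 3.962 servings → $4.16.
carrots + spinach with both tight: 13.17 servings and 1.917 servings → $5.85.
carrots + edamame: the both-tight solution has a negative serving — not a feasible corner.
spinach + edamame with both tight: 1.69 servings and 1.362 servings → $2.53.
The minimum over all feasible corners is $2.53.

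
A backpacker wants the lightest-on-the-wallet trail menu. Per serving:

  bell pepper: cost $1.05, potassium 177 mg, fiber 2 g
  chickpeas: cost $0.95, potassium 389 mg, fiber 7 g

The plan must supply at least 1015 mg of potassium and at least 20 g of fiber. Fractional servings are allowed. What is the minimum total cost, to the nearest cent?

$2.71

With two linear requirements the optimum uses one or two foods; enumerate the corners.
bell pepper only: max(1015/177, 20/2) = 10 servings → $10.50.
chickpeas only: max(1015/389, 20/7) = 2.857 servings → $2.71.
bell pepper + chickpeas: the both-tight solution has a negative serving — not a feasible corner.
The minimum over all feasible corners is $2.71.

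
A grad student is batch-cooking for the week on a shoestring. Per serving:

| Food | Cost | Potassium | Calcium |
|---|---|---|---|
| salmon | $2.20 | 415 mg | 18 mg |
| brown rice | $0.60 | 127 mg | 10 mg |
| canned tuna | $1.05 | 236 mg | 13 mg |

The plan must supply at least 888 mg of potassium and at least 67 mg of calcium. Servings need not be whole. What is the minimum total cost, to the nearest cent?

$4.16

For a min-cost LP with two ≥-constraints, a basic feasible solution has at most two positive variables.
salmon only: max(888/415, 67/18) = 3.722 servings → $8.19.
brown rice only: max(888/127, 67/10) = 6.992 servings → $4.20.
canned tuna only: max(888/236, 67/13) = 5.154 servings → $5.41.
salmon + brown rice with both tight: 0.199 servings and 6.342 servings → $4.24.
salmon + canned tuna: the both-tight solution has a negative serving — not a feasible corner.
brown rice + canned tuna with both tight: 6.02 servings and 0.5233 servings → $4.16.
The minimum over all feasible corners is $4.16.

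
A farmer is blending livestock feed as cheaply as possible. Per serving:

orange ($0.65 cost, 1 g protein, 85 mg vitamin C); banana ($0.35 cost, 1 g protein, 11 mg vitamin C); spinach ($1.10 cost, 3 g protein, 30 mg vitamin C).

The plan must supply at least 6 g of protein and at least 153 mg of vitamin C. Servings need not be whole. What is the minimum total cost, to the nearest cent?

Compare the cost at each extreme point of the feasible region.
orange only: max(6/1, 153/85) = 6 servings → $3.90.
banana only: max(6/1, 153/11) = 13.91 servings → $4.87.
spinach only: max(6/3, 153/30) = 5.1 servings → $5.61.
orange + banana with both tight: 1.176 servings and 4.824 servings → $2.45.
orange + spinach with both tight: 1.24 servings and 1.587 servings → $2.55.
banana + spinach: intersection lies outside the first quadrant.
The minimum over all feasible corners is $2.45.

$2.45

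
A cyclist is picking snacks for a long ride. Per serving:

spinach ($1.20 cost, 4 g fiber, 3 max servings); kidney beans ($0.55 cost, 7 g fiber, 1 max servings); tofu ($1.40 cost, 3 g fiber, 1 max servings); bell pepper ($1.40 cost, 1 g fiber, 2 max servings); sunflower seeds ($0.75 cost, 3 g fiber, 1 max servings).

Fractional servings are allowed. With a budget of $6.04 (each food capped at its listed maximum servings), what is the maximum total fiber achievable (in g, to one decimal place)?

Fiber per dollar: kidney beans 12.73, sunflower seeds 4, spinach 3.333, tofu 2.143, bell pepper 0.7143.
Take 1 serving of kidney beans: spends $0.55, +7.0 g fiber (running total 7.0 g).
Take 1 serving of sunflower seeds: spends $0.75, +3.0 g fiber (running total 10.0 g).
Take 3 servings of spinach: spends $3.60, +12.0 g fiber (running total 22.0 g).
Take 0.8143 servings of tofu: spends $1.14, +2.4 g fiber (running total 24.4 g).
Filling greedily by fiber-per-dollar is optimal for one linear limit, giving 24.4 g.

24.4 g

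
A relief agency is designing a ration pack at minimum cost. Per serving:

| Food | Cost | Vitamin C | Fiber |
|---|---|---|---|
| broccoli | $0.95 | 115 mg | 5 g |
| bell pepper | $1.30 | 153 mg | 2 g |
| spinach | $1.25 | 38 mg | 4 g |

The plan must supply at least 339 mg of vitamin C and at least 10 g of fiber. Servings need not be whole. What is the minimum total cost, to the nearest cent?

At the optimum either one food covers both requirements or two foods hit both targets exactly; no other combination can be cheaper.
broccoli only: max(339/115, 10/5) = 2.948 servings → $2.80.
bell pepper only: max(339/153, 10/2) = 5 servings → $6.50.
spinach only: max(339/38, 10/4) = 8.921 servings → $11.15.
broccoli + bell pepper with both tight: 1.593 servings and 1.019 servings → $2.84.
broccoli + spinach: intersection lies outside the first quadrant.
bell pepper + spinach with both tight: 1.821 servings and 1.59 servings → $4.35.
The minimum over all feasible corners is $2.80.

$2.80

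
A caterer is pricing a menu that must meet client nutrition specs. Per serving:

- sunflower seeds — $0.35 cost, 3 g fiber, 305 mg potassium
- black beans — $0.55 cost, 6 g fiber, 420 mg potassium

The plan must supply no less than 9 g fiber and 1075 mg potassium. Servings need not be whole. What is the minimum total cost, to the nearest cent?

$1.23

A basic optimal solution has at most two foods positive. Try each food alone and each pair with both targets met exactly.
sunflower seeds only: max(9/3, 1075/305) = 3.525 servings → $1.23.
black beans only: max(9/6, 1075/420) = 2.56 servings → $1.41.
sunflower seeds + black beans with both targets exact would need a negative amount; discard.
The minimum over all feasible corners is $1.23.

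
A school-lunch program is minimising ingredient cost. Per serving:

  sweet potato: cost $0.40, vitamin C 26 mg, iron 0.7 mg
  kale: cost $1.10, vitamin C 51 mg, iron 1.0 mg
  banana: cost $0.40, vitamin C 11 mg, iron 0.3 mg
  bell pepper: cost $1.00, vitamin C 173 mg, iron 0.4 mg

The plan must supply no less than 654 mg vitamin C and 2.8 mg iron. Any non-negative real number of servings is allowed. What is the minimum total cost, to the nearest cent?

With two linear requirements the optimum uses one or two foods; enumerate the corners.
sweet potato only: max(654/26, 2.8/0.7) = 25.15 servings → $10.06.
kale only: max(654/51, 2.8/1.0) = 12.82 servings → $14.11.
banana only: max(654/11, 2.8/0.3) = 59.45 servings → $23.78.
bell pepper only: max(654/173, 2.8/0.4) = 7 servings → $7.00.
sweet potato + kale: the both-tight solution has a negative serving — not a feasible corner.
sweet potato + banana with both targets exact would need a negative amount; discard.
sweet potato + bell pepper with both tight: 2.013 servings and 3.478 servings → $4.28.
kale + banana: the both-tight solution has a negative serving — not a feasible corner.
kale + bell pepper with both tight: 1.46 servings and 3.35 servings → $4.96.
banana + bell pepper with both tight: 4.691 servings and 3.482 servings → $5.36.
The minimum over all feasible corners is $4.28.

$4.28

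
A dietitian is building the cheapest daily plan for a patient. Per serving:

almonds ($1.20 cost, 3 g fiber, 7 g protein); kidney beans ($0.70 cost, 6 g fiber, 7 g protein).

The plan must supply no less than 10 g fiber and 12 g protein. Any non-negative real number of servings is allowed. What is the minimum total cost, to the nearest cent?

Minimising a linear cost over {fiber ≥ 10, protein ≥ 12, servings ≥ 0} — the optimum is at a vertex, using one or two foods.
almonds only: max(10/3, 12/7) = 3.333 servings → $4.00.
kidney beans only: max(10/6, 12/7) = 1.714 servings → $1.20.
almonds + kidney beans with both tight: 0.09524 servings and 1.619 servings → $1.25.
So the least-cost plan costs $1.20.

$1.20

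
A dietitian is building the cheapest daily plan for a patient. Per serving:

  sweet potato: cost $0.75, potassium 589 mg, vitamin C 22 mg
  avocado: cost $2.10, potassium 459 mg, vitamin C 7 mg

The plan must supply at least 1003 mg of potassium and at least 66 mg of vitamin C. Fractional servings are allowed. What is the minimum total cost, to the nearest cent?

sweet potato only: max(1003/589, 66/22) = 3 servings → $2.25.
avocado only: max(1003/459, 66/7) = 9.429 servings → $19.80.
sweet potato + avocado: the both-tight solution has a negative serving — not a feasible corner.
The minimum over all feasible corners is $2.25.

$2.25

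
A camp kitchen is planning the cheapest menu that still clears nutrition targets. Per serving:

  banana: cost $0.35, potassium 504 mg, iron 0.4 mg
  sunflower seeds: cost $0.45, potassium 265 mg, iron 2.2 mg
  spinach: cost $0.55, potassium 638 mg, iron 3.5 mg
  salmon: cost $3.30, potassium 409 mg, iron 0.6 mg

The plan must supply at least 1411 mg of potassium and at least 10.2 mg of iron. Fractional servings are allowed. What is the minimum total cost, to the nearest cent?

banana only: max(1411/504, 10.2/0.4) = 25.5 servings → $8.93.
sunflower seeds only: max(1411/265, 10.2/2.2) = 5.325 servings → $2.40.
spinach only: max(1411/638, 10.2/3.5) = 2.914 servings → $1.60.
salmon only: max(1411/409, 10.2/0.6) = 17 servings → $56.10.
banana + sunflower seeds with both tight: 0.4001 servings and 4.564 servings → $2.19.
banana + spinach with both targets exact would need a negative amount; discard.
banana + salmon: intersection lies outside the first quadrant.
sunflower seeds + spinach with both tight: 3.296 servings and 0.8427 servings → $1.95.
sunflower seeds + salmon with both tight: 4.489 servings and 0.5416 servings → $3.81.
spinach + salmon with both targets exact would need a negative amount; discard.
The minimum over all feasible corners is $1.60.

$1.60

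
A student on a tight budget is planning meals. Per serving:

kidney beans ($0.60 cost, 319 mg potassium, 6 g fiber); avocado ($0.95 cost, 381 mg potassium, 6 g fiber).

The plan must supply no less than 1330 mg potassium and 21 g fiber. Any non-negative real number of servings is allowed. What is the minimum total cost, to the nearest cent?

$2.50

Minimising a linear cost over {potassium ≥ 1330, fiber ≥ 21, servings ≥ 0} — the optimum is at a vertex, using one or two foods.
kidney beans only: max(1330/319, 21/6) = 4.169 servings → $2.50.
avocado only: max(1330/381, 21/6) = 3.5 servings → $3.33.
kidney beans + avocado with both tight: 0.05645 servings and 3.444 servings → $3.31.
The minimum over all feasible corners is $2.50.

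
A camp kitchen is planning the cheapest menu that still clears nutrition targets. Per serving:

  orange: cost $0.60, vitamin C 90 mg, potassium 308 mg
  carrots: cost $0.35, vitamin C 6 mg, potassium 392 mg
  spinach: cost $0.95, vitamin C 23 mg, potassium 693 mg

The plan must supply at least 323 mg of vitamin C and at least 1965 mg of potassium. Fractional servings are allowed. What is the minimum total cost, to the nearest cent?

Minimising a linear cost over {vitamin C ≥ 323, potassium ≥ 1965, servings ≥ 0} — the optimum is at a vertex, using one or two foods.
orange only: max(323/90, 1965/308) = 6.38 servings → $3.83.
carrots only: max(323/6, 1965/392) = 53.83 servings → $18.84.
spinach only: max(323/23, 1965/693) = 14.04 servings → $13.34.
orange + carrots with both tight: 3.435 servings and 2.314 servings → $2.87.
orange + spinach with both tight: 3.231 servings and 1.399 servings → $3.27.
carrots + spinach: intersection lies outside the first quadrant.
So the least-cost plan costs $2.87.

$2.87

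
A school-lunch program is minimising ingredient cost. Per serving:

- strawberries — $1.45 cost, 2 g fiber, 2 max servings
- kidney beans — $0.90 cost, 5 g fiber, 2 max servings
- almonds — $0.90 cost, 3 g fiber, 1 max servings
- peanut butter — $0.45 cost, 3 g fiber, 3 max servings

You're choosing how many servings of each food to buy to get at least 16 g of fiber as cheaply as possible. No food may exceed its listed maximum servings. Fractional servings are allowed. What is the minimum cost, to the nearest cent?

Cost per g of fiber: peanut butter $0.1500, kidney beans $0.1800, almonds $0.3000, strawberries $0.7250.
Take 3 servings of peanut butter: +9.0 g fiber for $1.35 (total $1.35, still need 7.0 g).
Take 1.4 servings of kidney beans: +7.0 g fiber for $1.26 (total $2.61, still need 0.0 g).
Filling from the cheapest source first is optimal under one linear minimum: $2.61.

$2.61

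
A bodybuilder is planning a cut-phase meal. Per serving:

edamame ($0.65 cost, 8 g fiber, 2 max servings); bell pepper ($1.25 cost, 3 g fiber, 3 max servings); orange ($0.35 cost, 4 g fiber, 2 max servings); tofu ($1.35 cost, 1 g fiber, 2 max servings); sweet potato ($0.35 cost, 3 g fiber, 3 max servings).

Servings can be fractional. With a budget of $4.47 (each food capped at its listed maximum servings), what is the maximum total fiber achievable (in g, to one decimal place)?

36.4 g

Fiber per dollar: edamame 12.31, orange 11.43, sweet potato 8.571, bell pepper 2.4, tofu 0.7407.
Take 2 servings of edamame: spends $1.30, +16.0 g fiber (running total 16.0 g).
Take 2 servings of orange: spends $0.70, +8.0 g fiber (running total 24.0 g).
Take 3 servings of sweet potato: spends $1.05, +9.0 g fiber (running total 33.0 g).
Take 1.136 servings of bell pepper: spends $1.42, +3.4 g fiber (running total 36.4 g).
Greedy by best ratio exhausts the cost allowance optimally: 36.4 g.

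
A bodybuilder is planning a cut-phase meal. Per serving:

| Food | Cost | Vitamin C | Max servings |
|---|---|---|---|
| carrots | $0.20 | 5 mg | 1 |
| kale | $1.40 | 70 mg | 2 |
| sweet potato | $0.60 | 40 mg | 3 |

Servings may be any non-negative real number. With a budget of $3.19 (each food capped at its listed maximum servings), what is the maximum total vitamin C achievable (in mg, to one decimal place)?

189.5 mg

Vitamin C per dollar: sweet potato 66.67, kale 50, carrots 25.
Take 3 servings of sweet potato: spends $1.80, +120.0 mg vitamin C (running total 120.0 mg).
Take 0.9929 servings of kale: spends $1.39, +69.5 mg vitamin C (running total 189.5 mg).
Filling greedily by vitamin C-per-dollar is optimal for one linear limit, giving 189.5 mg.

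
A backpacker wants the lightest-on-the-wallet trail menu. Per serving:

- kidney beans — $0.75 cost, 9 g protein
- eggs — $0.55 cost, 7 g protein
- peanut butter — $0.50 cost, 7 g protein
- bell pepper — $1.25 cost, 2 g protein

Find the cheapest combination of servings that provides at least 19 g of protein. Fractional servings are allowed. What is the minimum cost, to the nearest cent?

Cost per g of protein: peanut butter $0.0714, eggs $0.0786, kidney beans $0.0833, bell pepper $0.6250.
With no serving limits, use only peanut butter: 19 g / 7 g = 2.714 servings × $0.50 = $1.36.

$1.36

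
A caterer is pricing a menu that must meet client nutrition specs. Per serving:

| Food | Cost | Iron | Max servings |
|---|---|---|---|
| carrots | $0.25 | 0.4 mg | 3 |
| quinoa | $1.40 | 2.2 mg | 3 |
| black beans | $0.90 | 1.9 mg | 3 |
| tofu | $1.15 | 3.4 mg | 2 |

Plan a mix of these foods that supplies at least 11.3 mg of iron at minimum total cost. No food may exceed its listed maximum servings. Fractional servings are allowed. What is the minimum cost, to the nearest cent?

$4.43

Cost per mg of iron: tofu $0.3382, black beans $0.4737, carrots $0.6250, quinoa $0.6364.
Take 2 servings of tofu: +6.8 mg iron for $2.30 (total $2.30, still need 4.5 mg).
Take 2.368 servings of black beans: +4.5 mg iron for $2.13 (total $4.43, still need 0.0 mg).
Greedy by cheapest-per-mg is optimal for a single linear constraint, so the minimum cost is $4.43.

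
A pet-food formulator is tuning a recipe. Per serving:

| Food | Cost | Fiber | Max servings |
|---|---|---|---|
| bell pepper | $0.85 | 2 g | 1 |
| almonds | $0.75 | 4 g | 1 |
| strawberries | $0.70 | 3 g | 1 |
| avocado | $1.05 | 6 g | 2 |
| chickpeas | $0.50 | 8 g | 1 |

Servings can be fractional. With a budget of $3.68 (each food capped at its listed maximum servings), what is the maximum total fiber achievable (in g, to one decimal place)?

25.4 g

Fiber per dollar: chickpeas 16, avocado 5.714, almonds 5.333, strawberries 4.286, bell pepper 2.353.
Take 1 serving of chickpeas: spends $0.50, +8.0 g fiber (running total 8.0 g).
Take 2 servings of avocado: spends $2.10, +12.0 g fiber (running total 20.0 g).
Take 1 serving of almonds: spends $0.75, +4.0 g fiber (running total 24.0 g).
Take 0.4714 servings of strawberries: spends $0.33, +1.4 g fiber (running total 25.4 g).
Filling greedily by fiber-per-dollar is optimal for one linear limit, giving 25.4 g.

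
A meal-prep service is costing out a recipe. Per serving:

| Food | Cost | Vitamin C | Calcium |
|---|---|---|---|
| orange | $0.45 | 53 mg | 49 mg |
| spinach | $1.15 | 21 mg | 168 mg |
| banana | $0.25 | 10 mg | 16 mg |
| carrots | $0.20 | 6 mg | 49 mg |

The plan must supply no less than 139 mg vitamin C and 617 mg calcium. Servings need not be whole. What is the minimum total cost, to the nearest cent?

$2.86

For a min-cost LP with two ≥-constraints, a basic feasible solution has at most two positive variables.
orange only: max(139/53, 617/49) = 12.59 servings → $5.67.
spinach only: max(139/21, 617/168) = 6.619 servings → $7.61.
banana only: max(139/10, 617/16) = 38.56 servings → $9.64.
carrots only: max(139/6, 617/49) = 23.17 servings → $4.63.
orange + spinach with both tight: 1.32 servings and 3.288 servings → $4.37.
orange + banana: intersection lies outside the first quadrant.
orange + carrots with both tight: 1.35 servings and 11.24 servings → $2.86.
spinach + banana with both tight: 2.936 servings and 7.734 servings → $5.31.
spinach + carrots with both targets exact would need a negative amount; discard.
banana + carrots with both tight: 7.891 servings and 10.02 servings → $3.98.
So the least-cost plan costs $2.86.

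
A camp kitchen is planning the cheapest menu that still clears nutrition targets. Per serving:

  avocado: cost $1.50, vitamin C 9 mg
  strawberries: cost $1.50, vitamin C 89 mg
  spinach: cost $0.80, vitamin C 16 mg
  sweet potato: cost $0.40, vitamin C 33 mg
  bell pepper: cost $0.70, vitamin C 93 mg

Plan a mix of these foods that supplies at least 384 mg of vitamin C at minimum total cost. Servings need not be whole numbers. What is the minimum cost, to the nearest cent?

Cost per mg of vitamin C: bell pepper $0.0075, sweet potato $0.0121, strawberries $0.0169, spinach $0.0500, avocado $0.1667.
With no serving limits, use only bell pepper: 384 mg / 93 mg = 4.129 servings × $0.70 = $2.89.

$2.89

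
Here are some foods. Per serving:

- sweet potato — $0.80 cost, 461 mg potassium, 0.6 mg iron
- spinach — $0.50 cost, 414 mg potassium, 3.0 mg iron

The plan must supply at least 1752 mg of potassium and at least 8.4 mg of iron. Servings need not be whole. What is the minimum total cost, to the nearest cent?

An LP optimum is at a vertex; with two nutrient constraints at most two foods are used. Check each candidate.
sweet potato only: max(1752/461, 8.4/0.6) = 14 servings → $11.20.
spinach only: max(1752/414, 8.4/3.0) = 4.232 servings → $2.12.
sweet potato + spinach with both tight: 1.567 servings and 2.487 servings → $2.50.
Cheapest feasible corner: $2.12.

$2.12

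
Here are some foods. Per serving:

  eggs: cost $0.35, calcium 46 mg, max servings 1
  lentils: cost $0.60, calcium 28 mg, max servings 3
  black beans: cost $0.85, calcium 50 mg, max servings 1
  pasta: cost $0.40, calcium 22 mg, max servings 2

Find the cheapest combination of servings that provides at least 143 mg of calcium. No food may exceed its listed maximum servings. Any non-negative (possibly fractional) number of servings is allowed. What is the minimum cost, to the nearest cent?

Cost per mg of calcium: eggs $0.0076, black beans $0.0170, pasta $0.0182, lentils $0.0214.
Take 1 serving of eggs: +46.0 mg calcium for $0.35 (total $0.35, still need 97.0 mg).
Take 1 serving of black beans: +50.0 mg calcium for $0.85 (total $1.20, still need 47.0 mg).
Take 2 servings of pasta: +44.0 mg calcium for $0.80 (total $2.00, still need 3.0 mg).
Take 0.1071 servings of lentils: +3.0 mg calcium for $0.06 (total $2.06, still need 0.0 mg).
Filling from the cheapest source first is optimal under one linear minimum: $2.06.

$2.06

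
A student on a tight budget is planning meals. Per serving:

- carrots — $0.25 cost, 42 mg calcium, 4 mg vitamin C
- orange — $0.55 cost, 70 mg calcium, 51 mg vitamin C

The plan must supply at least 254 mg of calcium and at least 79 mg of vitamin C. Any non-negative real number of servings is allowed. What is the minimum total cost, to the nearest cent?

Check every corner: each single food scaled to meet both minima, and each pair solved so both constraints bind.
carrots only: max(254/42, 79/4) = 19.75 servings → $4.94.
orange only: max(254/70, 79/51) = 3.629 servings → $2.00.
carrots + orange with both tight: 3.987 servings and 1.236 servings → $1.68.
So the least-cost plan costs $1.68.

$1.68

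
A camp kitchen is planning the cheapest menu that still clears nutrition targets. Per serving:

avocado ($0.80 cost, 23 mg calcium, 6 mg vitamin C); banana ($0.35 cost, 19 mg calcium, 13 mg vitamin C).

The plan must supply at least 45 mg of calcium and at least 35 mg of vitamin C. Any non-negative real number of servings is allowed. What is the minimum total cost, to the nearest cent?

$0.94

An LP optimum is at a vertex; with two nutrient constraints at most two foods are used. Check each candidate.
avocado only: max(45/23, 35/6) = 5.833 servings → $4.67.
banana only: max(45/19, 35/13) = 2.692 servings → $0.94.
avocado + banana: the both-tight solution has a negative serving — not a feasible corner.
So the least-cost plan costs $0.94.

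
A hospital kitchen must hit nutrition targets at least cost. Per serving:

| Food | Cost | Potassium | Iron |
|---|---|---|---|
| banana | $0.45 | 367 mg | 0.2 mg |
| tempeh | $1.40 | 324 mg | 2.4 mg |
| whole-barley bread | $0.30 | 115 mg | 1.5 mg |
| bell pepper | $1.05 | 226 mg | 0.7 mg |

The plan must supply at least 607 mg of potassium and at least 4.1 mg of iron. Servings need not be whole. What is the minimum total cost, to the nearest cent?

Two binding constraints pin down two serving amounts, so the optimal mix uses at most two foods. The candidates are each food alone (scaled to the tighter of potassium/iron) and each pair with both constraints tight.
banana only: max(607/367, 4.1/0.2) = 20.5 servings → $9.22.
tempeh only: max(607/324, 4.1/2.4) = 1.873 servings → $2.62.
whole-barley bread only: max(607/115, 4.1/1.5) = 5.278 servings → $1.58.
bell pepper only: max(607/226, 4.1/0.7) = 5.857 servings → $6.15.
banana + tempeh with both tight: 0.1574 servings and 1.695 servings → $2.44.
banana + whole-barley bread with both tight: 0.8322 servings and 2.622 servings → $1.16.
banana + bell pepper: the both-tight solution has a negative serving — not a feasible corner.
tempeh + whole-barley bread: the both-tight solution has a negative serving — not a feasible corner.
tempeh + bell pepper with both tight: 1.59 servings and 0.4068 servings → $2.65.
whole-barley bread + bell pepper with both tight: 1.941 servings and 1.698 servings → $2.37.
So the least-cost plan costs $1.16.

$1.16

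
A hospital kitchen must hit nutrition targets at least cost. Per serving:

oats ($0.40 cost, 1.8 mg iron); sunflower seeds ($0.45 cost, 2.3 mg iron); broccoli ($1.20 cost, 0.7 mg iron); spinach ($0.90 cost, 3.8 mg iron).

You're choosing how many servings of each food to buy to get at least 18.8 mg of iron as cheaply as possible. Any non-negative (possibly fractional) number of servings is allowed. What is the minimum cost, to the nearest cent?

Cost per mg of iron: sunflower seeds $0.1957, oats $0.2222, spinach $0.2368, broccoli $1.7143.
With no serving limits, use only sunflower seeds: 18.8 mg / 2.3 mg = 8.174 servings × $0.45 = $3.68.

$3.68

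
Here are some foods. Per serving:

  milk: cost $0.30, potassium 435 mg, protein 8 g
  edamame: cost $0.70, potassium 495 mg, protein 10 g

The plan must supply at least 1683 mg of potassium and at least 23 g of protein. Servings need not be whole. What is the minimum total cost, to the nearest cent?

$1.16

With two linear requirements the optimum uses one or two foods; enumerate the corners.
milk only: max(1683/435, 23/8) = 3.869 servings → $1.16.
edamame only: max(1683/495, 23/10) = 3.4 servings → $2.38.
milk + edamame: the both-tight solution has a negative serving — not a feasible corner.
Cheapest feasible corner: $1.16.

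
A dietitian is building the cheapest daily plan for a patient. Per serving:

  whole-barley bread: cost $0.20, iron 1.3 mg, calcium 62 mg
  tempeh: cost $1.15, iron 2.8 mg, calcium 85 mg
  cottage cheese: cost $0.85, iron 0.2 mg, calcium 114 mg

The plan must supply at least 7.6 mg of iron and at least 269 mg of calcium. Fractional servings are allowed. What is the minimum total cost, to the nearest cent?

For a min-cost LP with two ≥-constraints, a basic feasible solution has at most two positive variables.
whole-barley bread only: max(7.6/1.3, 269/62) = 5.846 servings → $1.17.
tempeh only: max(7.6/2.8, 269/85) = 3.165 servings → $3.64.
cottage cheese only: max(7.6/0.2, 269/114) = 38 servings → $32.30.
whole-barley bread + tempeh with both tight: 1.699 servings and 1.926 servings → $2.55.
whole-barley bread + cottage cheese: intersection lies outside the first quadrant.
tempeh + cottage cheese with both tight: 2.689 servings and 0.3547 servings → $3.39.
Cheapest feasible corner: $1.17.

$1.17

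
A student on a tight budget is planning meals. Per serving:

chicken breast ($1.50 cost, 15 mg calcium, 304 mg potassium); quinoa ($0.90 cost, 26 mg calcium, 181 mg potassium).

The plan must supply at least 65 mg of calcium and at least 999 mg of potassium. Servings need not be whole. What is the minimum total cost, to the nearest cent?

$4.94

Compare the cost at each extreme point of the feasible region.
chicken breast only: max(65/15, 999/304) = 4.333 servings → $6.50.
quinoa only: max(65/26, 999/181) = 5.519 servings → $4.97.
chicken breast + quinoa with both tight: 2.738 servings and 0.9202 servings → $4.94.
The minimum over all feasible corners is $4.94.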